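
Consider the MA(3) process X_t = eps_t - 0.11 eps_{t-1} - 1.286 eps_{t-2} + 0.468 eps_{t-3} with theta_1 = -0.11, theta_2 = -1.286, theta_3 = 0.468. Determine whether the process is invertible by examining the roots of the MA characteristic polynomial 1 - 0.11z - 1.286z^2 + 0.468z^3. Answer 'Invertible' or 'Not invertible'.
\text{Not invertible}

The MA(q) characteristic polynomial is P(z) = 1 - 0.11z - 1.286z^2 + 0.468z^3.
Invertibility requires all roots to lie outside the unit circle, i.e. |z| > 1 for every root.
Degree 3: look for a simple real root z0 first, then factor out (1 - z/z0) and solve the remaining quadratic.
Testing z0 = 2.5: P(2.5) = 1 + (-0.11)(2.5) + (-1.286)(2.5)^2 + (0.468)(2.5)^3
  = 1 + (-0.275) + (-8.0375) + (7.3125) = 0.  So z_0 = 2.5 is a root, |z_0| = 2.5.
Divide out the factor (1 - 0.4 z) = (1 - z/z0) (since 1/z0 = 0.4):
  P(z) = (1 - 0.4 z)(1 + (0.29) z + (-1.17) z^2)
  [check: z-coef 0.29 - (0.4) = -0.11; z^2-coef -1.17 - (0.4)(0.29) = -1.286; z^3-coef -(0.4)(-1.17) = 0.468.]
Remaining roots from the quadratic factor 1 + (0.29) z + (-1.17) z^2:
  Set 1 + (0.29) z + (-1.17) z^2 = 0, i.e. a z^2 + b z + c = 0 with a = -1.17, b = 0.29, c = 1.
  Discriminant D = b^2 - 4ac = (0.29)^2 - 4*(-1.17)*1 = 0.0841 - (-4.68) = 4.7641.
  D >= 0, so the roots are real: z = (-b +/- sqrt(D)) / (2a) = (-0.29 +/- 2.182682) / (-2.34).
    z_1 = (-0.29 + 2.182682) / (-2.34) = -0.8088,   |z_1| = 0.8088.
    z_2 = (-0.29 - 2.182682) / (-2.34) = 1.0567,   |z_2| = 1.0567.
Moduli of all roots: 2.5000, 0.8088, 1.0567.
All moduli strictly greater than 1? No.
Verdict: Not invertible.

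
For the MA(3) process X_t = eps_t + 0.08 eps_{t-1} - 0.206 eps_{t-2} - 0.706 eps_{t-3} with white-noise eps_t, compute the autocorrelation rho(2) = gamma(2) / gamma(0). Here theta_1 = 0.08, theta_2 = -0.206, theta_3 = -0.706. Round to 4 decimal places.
\rho(2) = -0.1696

For an MA(q) process with theta_0 = 1, the autocovariance is
  gamma(k) = sigma^2 * sum_{i=0..q-k} theta_i * theta_{i+k},
and rho(k) = gamma(k) / gamma(0). Sigma^2 cancels.
  numerator   = (1)*(-0.206) + (0.08)*(-0.706) = -0.26248.
  denominator = (1)^2 + (0.08)^2 + (-0.206)^2 + (-0.706)^2 = 1.547272.
  rho(2) = -0.26248 / 1.547272 = -0.1696.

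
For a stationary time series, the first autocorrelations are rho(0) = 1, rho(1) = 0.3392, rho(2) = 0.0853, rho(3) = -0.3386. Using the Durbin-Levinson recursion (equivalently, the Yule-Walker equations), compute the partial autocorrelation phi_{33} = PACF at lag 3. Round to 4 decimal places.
\phi_{33} = -0.4040

The PACF at lag k is phi_{kk}, the last component of the solution
to the Yule-Walker system G_k phi = r_k where
  (G_k)_{ij} = rho(|i - j|), (r_k)_i = rho(i), i,j = 1..k.
Equivalently, Durbin-Levinson gives phi_{kk} iteratively:
  phi_{11} = rho(1)
  phi_{kk} = [rho(k) - sum_{j=1..k-1} phi_{k-1,j} rho(k-j)]
            / [1 - sum_{j=1..k-1} phi_{k-1,j} rho(j)],
  phi_{k,j} = phi_{k-1,j} - phi_{kk} phi_{k-1,k-j},  j = 1..k-1.
Step k = 1:
  phi_11 = rho(1) = 0.3392.
Step k = 2:
  phi_22 = [rho(2) - phi_11 rho(1)] / [1 - phi_11 rho(1)] = [0.0853 - (0.3392)(0.3392)] / [1 - (0.3392)(0.3392)]
         = -0.02975664 / 0.88494336 = -0.033625.
  Update: phi_21 = phi_11 - phi_22 phi_11 = 0.3392 - (-0.033625)(0.3392) = 0.350606.
Step k = 3:
  phi_33 = [rho(3) - phi_21 rho(2) - phi_22 rho(1)] / [1 - phi_21 rho(1) - phi_22 rho(2)]
    numerator   = -0.3386 - (0.350606)(0.0853) - (-0.033625)(0.3392) = -0.35710091
    denominator = 1 - (0.350606)(0.3392) - (-0.033625)(0.0853) = 0.88394278
  phi_33 = -0.35710091 / 0.88394278 = -0.404.
Therefore phi_{33} = -0.4040.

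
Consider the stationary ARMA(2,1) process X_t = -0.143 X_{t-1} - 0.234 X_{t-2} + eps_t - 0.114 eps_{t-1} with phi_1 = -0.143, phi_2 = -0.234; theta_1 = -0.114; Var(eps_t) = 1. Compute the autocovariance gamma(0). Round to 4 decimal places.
\gamma(0) = 1.1146

Multiply the model equation by X_{t-k} and take expectations. With theta_0 = psi_0 = 1 and psi_j the MA(infinity) weights, this gives
  gamma(k) - sum_i phi_i gamma(k-i) = c_k,
  c_k = sigma^2 * sum_{j=k..q} theta_j psi_{j-k}   (c_k = 0 for k > q),
using gamma(-m) = gamma(m).
psi-weights needed (psi_j = theta_j + sum_i phi_i psi_{j-i}):
  psi_1 = theta_1 + phi_1 = -0.114 + (-0.143) = -0.257
Right-hand sides:
  c_0 = sigma^2 (1 + theta_1 psi_1) = 1 * (1 + (-0.114)(-0.257)) = 1 * 1.029298 = 1.029298
  c_1 = sigma^2 theta_1 = 1 * (-0.114) = -0.114
  c_2 = 0
Equations for k = 0, 1, 2 (AR order 2, c_2 = 0):
  (E0) gamma(0) = phi_1 gamma(1) + phi_2 gamma(2) + c_0
  (E1) gamma(1) = phi_1 gamma(0) + phi_2 gamma(1) + c_1
  (E2) gamma(2) = phi_1 gamma(1) + phi_2 gamma(0)
From (E1): gamma(1) = A gamma(0) + B with
  A = phi_1 / (1 - phi_2) = -0.143 / 1.234 = -0.115883,   B = c_1 / (1 - phi_2) = -0.114 / 1.234 = -0.092382.
Insert (E2) into (E0): gamma(0) (1 - phi_2^2) = phi_1 (1 + phi_2) gamma(1) + c_0.
  phi_1 (1 + phi_2) = (-0.143)(0.766) = -0.109538,   1 - phi_2^2 = 0.945244.
Replace gamma(1) by A gamma(0) + B and collect gamma(0):
  gamma(0) [0.945244 - (-0.109538)(-0.115883)] = (-0.109538)(-0.092382) + 1.029298
  gamma(0) * 0.93255 = 1.039417
  gamma(0) = 1.039417 / 0.93255 = 1.114597.
Therefore gamma(0) = 1.1146 (to 4 decimal places).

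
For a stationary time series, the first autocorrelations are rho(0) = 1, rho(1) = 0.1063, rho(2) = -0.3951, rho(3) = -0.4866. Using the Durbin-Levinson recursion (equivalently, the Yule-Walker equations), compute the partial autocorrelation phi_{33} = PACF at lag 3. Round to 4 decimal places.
\phi_{33} = -0.4669

The PACF at lag k is phi_{kk}, the last component of the solution
to the Yule-Walker system G_k phi = r_k where
  (G_k)_{ij} = rho(|i - j|), (r_k)_i = rho(i), i,j = 1..k.
Equivalently, Durbin-Levinson gives phi_{kk} iteratively:
  phi_{11} = rho(1)
  phi_{kk} = [rho(k) - sum_{j=1..k-1} phi_{k-1,j} rho(k-j)]
            / [1 - sum_{j=1..k-1} phi_{k-1,j} rho(j)],
  phi_{k,j} = phi_{k-1,j} - phi_{kk} phi_{k-1,k-j},  j = 1..k-1.
Step k = 1:
  phi_11 = rho(1) = 0.1063.
Step k = 2:
  phi_22 = [rho(2) - phi_11 rho(1)] / [1 - phi_11 rho(1)] = [-0.3951 - (0.1063)(0.1063)] / [1 - (0.1063)(0.1063)]
         = -0.40639969 / 0.98870031 = -0.411044.
  Update: phi_21 = phi_11 - phi_22 phi_11 = 0.1063 - (-0.411044)(0.1063) = 0.149994.
Step k = 3:
  phi_33 = [rho(3) - phi_21 rho(2) - phi_22 rho(1)] / [1 - phi_21 rho(1) - phi_22 rho(2)]
    numerator   = -0.4866 - (0.149994)(-0.3951) - (-0.411044)(0.1063) = -0.38364335
    denominator = 1 - (0.149994)(0.1063) - (-0.411044)(-0.3951) = 0.82165201
  phi_33 = -0.38364335 / 0.82165201 = -0.4669.
Therefore phi_{33} = -0.4669.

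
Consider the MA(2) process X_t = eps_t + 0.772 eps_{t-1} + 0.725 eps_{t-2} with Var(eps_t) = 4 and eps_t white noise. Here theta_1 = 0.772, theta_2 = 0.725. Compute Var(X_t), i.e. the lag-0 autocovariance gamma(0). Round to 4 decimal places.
\gamma(0) = 8.4864

For an MA(q) process X_t = eps_t + sum_i theta_i eps_{t-i} with
Var(eps_t) = sigma^2, the variance is
  gamma(0) = sigma^2 * (1 + sum_i theta_i^2).
  sum_i theta_i^2 = (0.772)^2 + (0.725)^2 = 0.595984 + 0.525625 = 1.121609.
  gamma(0) = 4 * (1 + 1.121609) = 4 * 2.121609 = 8.486436, which rounds to 8.4864.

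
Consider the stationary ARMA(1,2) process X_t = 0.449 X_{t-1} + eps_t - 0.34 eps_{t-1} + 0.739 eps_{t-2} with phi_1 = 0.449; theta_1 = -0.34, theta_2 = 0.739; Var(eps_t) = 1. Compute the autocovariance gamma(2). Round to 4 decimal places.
\gamma(2) = 0.9833

Multiply the model equation by X_{t-k} and take expectations. With theta_0 = psi_0 = 1 and psi_j the MA(infinity) weights, this gives
  gamma(k) - sum_i phi_i gamma(k-i) = c_k,
  c_k = sigma^2 * sum_{j=k..q} theta_j psi_{j-k}   (c_k = 0 for k > q),
using gamma(-m) = gamma(m).
psi-weights needed (psi_j = theta_j + sum_i phi_i psi_{j-i}):
  psi_1 = theta_1 + phi_1 = -0.34 + (0.449) = 0.109
  psi_2 = theta_2 + phi_1 psi_1 = 0.739 + (0.449)(0.109) = 0.787941
Right-hand sides:
  c_0 = sigma^2 (1 + theta_1 psi_1 + theta_2 psi_2) = 1 * (1 + (-0.34)(0.109) + (0.739)(0.787941)) = 1 * 1.545228 = 1.545228
  c_1 = sigma^2 (theta_1 + theta_2 psi_1) = 1 * (-0.34 + (0.739)(0.109)) = -0.259449
  c_2 = sigma^2 theta_2 = 1 * (0.739) = 0.739
Equations for k = 0 and k = 1 (AR order 1):
  gamma(0) = phi_1 gamma(1) + c_0
  gamma(1) = phi_1 gamma(0) + c_1
Substituting the second into the first: gamma(0) (1 - phi_1^2) = c_0 + phi_1 c_1, so
  gamma(0) = (c_0 + phi_1 c_1) / (1 - phi_1^2) = (1.545228 + (0.449)(-0.259449)) / (1 - (0.449)^2) = 1.428736 / 0.798399 = 1.789501.
  gamma(1) = phi_1 gamma(0) + c_1 = (0.449)(1.789501) + (-0.259449) = 0.544037.
For k = 2: gamma(2) = phi_1 gamma(1) + c_2
  = (0.449)(0.544037) + (0.739) = 0.983273.
Therefore gamma(2) = 0.9833 (to 4 decimal places).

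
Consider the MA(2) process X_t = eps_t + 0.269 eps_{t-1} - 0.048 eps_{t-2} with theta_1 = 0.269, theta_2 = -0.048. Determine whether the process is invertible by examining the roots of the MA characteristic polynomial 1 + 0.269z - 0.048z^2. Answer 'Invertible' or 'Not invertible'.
\text{Invertible}

The MA(q) characteristic polynomial is P(z) = 1 + 0.269z - 0.048z^2.
Invertibility requires all roots to lie outside the unit circle, i.e. |z| > 1 for every root.
Set 1 + (0.269) z + (-0.048) z^2 = 0, i.e. a z^2 + b z + c = 0 with a = -0.048, b = 0.269, c = 1.
Discriminant D = b^2 - 4ac = (0.269)^2 - 4*(-0.048)*1 = 0.072361 - (-0.192) = 0.264361.
D >= 0, so the roots are real: z = (-b +/- sqrt(D)) / (2a) = (-0.269 +/- 0.51416) / (-0.096).
  z_1 = (-0.269 + 0.51416) / (-0.096) = -2.5538,   |z_1| = 2.5538.
  z_2 = (-0.269 - 0.51416) / (-0.096) = 8.1579,   |z_2| = 8.1579.
Moduli of all roots: 2.5538, 8.1579.
All moduli strictly greater than 1? Yes.
Verdict: Invertible.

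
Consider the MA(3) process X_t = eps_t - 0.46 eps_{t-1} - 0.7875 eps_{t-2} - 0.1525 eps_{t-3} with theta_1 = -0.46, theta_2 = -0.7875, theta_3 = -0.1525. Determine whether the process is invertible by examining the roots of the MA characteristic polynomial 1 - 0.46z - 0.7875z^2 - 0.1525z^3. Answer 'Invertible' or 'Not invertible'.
\text{Not invertible}

The MA(q) characteristic polynomial is P(z) = 1 - 0.46z - 0.7875z^2 - 0.1525z^3.
Invertibility requires all roots to lie outside the unit circle, i.e. |z| > 1 for every root.
Degree 3: look for a simple real root z0 first, then factor out (1 - z/z0) and solve the remaining quadratic.
Testing z0 = -4: P(-4) = 1 + (-0.46)(-4) + (-0.7875)(-4)^2 + (-0.1525)(-4)^3
  = 1 + (1.84) + (-12.6) + (9.76) = 0.  So z_0 = -4 is a root, |z_0| = 4.
Divide out the factor (1 + 0.25 z) = (1 - z/z0) (since 1/z0 = -0.25):
  P(z) = (1 + 0.25 z)(1 + (-0.71) z + (-0.61) z^2)
  [check: z-coef -0.71 - (-0.25) = -0.46; z^2-coef -0.61 - (-0.25)(-0.71) = -0.7875; z^3-coef -(-0.25)(-0.61) = -0.1525.]
Remaining roots from the quadratic factor 1 + (-0.71) z + (-0.61) z^2:
  Set 1 + (-0.71) z + (-0.61) z^2 = 0, i.e. a z^2 + b z + c = 0 with a = -0.61, b = -0.71, c = 1.
  Discriminant D = b^2 - 4ac = (-0.71)^2 - 4*(-0.61)*1 = 0.5041 - (-2.44) = 2.9441.
  D >= 0, so the roots are real: z = (-b +/- sqrt(D)) / (2a) = (0.71 +/- 1.715838) / (-1.22).
    z_1 = (0.71 + 1.715838) / (-1.22) = -1.9884,   |z_1| = 1.9884.
    z_2 = (0.71 - 1.715838) / (-1.22) = 0.8245,   |z_2| = 0.8245.
Moduli of all roots: 4.0000, 1.9884, 0.8245.
All moduli strictly greater than 1? No.
Verdict: Not invertible.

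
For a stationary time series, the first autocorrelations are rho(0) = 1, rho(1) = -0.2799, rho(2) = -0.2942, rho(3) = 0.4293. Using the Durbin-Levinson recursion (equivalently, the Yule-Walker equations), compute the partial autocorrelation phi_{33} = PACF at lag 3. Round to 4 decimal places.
\phi_{33} = 0.2601

The PACF at lag k is phi_{kk}, the last component of the solution
to the Yule-Walker system G_k phi = r_k where
  (G_k)_{ij} = rho(|i - j|), (r_k)_i = rho(i), i,j = 1..k.
Equivalently, Durbin-Levinson gives phi_{kk} iteratively:
  phi_{11} = rho(1)
  phi_{kk} = [rho(k) - sum_{j=1..k-1} phi_{k-1,j} rho(k-j)]
            / [1 - sum_{j=1..k-1} phi_{k-1,j} rho(j)],
  phi_{k,j} = phi_{k-1,j} - phi_{kk} phi_{k-1,k-j},  j = 1..k-1.
Step k = 1:
  phi_11 = rho(1) = -0.2799.
Step k = 2:
  phi_22 = [rho(2) - phi_11 rho(1)] / [1 - phi_11 rho(1)] = [-0.2942 - (-0.2799)(-0.2799)] / [1 - (-0.2799)(-0.2799)]
         = -0.37254401 / 0.92165599 = -0.404212.
  Update: phi_21 = phi_11 - phi_22 phi_11 = -0.2799 - (-0.404212)(-0.2799) = -0.393039.
Step k = 3:
  phi_33 = [rho(3) - phi_21 rho(2) - phi_22 rho(1)] / [1 - phi_21 rho(1) - phi_22 rho(2)]
    numerator   = 0.4293 - (-0.393039)(-0.2942) - (-0.404212)(-0.2799) = 0.20052916
    denominator = 1 - (-0.393039)(-0.2799) - (-0.404212)(-0.2942) = 0.77106939
  phi_33 = 0.20052916 / 0.77106939 = 0.2601.
Therefore phi_{33} = 0.2601.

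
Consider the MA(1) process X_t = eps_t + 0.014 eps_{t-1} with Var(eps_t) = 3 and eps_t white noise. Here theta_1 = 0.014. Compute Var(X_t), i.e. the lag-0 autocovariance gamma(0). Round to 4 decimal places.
\gamma(0) = 3.0006

For an MA(q) process X_t = eps_t + sum_i theta_i eps_{t-i} with
Var(eps_t) = sigma^2, the variance is
  gamma(0) = sigma^2 * (1 + sum_i theta_i^2).
  sum_i theta_i^2 = (0.014)^2 = 0.000196.
  gamma(0) = 3 * (1 + 0.000196) = 3 * 1.000196 = 3.000588, which rounds to 3.0006.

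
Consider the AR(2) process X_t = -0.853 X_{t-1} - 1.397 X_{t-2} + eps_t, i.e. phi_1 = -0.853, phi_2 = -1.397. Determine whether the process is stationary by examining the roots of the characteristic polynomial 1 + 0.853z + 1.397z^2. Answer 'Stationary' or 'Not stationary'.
\text{Not stationary}

The AR(p) characteristic polynomial is P(z) = 1 + 0.853z + 1.397z^2.
Stationarity requires all roots to lie outside the unit circle, i.e. |z| > 1 for every root.
Set 1 + (0.853) z + (1.397) z^2 = 0, i.e. a z^2 + b z + c = 0 with a = 1.397, b = 0.853, c = 1.
Discriminant D = b^2 - 4ac = (0.853)^2 - 4*(1.397)*1 = 0.727609 - (5.588) = -4.860391.
D < 0, so the roots are the complex-conjugate pair z = (-b +/- i sqrt(-D)) / (2a) = -0.3053 +/- 0.7891i.
For a conjugate pair |z|^2 = z * conj(z) = (product of roots) = c/a = 1/(1.397) = 0.71582, so |z| = sqrt(0.71582) = 0.8461 for both roots.
Moduli of all roots: 0.8461, 0.8461.
All moduli strictly greater than 1? No.
Verdict: Not stationary.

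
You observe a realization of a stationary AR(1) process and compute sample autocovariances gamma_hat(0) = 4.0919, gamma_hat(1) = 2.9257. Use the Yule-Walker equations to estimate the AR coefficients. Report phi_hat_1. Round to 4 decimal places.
\hat\phi_{1} = 0.7150

The Yule-Walker equations for an AR(p) process read, in matrix form,
  Gamma_p phi = r_p,   with   (Gamma_p)_{ij} = gamma(|i - j|),
                       (r_p)_i = gamma(i),   i,j = 1..p.
Substitute the sample gammas (Toeplitz matrix and right-hand side of size 1):
  Gamma_p = [[4.0919]]
  r_p     = [2.9257]
With p = 1 this is the single equation gamma(0) phi_1 = gamma(1):
  phi_hat_1 = gamma(1) / gamma(0) = 2.9257 / 4.0919 = 0.7150.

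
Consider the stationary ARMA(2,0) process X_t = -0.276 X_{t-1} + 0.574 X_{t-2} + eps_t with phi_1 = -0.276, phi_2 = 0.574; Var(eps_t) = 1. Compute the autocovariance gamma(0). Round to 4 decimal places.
\gamma(0) = 2.5703

Multiply the model equation by X_{t-k} and take expectations. With theta_0 = psi_0 = 1 and psi_j the MA(infinity) weights, this gives
  gamma(k) - sum_i phi_i gamma(k-i) = c_k,
  c_k = sigma^2 * sum_{j=k..q} theta_j psi_{j-k}   (c_k = 0 for k > q),
using gamma(-m) = gamma(m).
Pure AR (q = 0): c_0 = sigma^2 = 1, c_k = 0 for k >= 1.
Equations for k = 0, 1, 2 (AR order 2, c_2 = 0):
  (E0) gamma(0) = phi_1 gamma(1) + phi_2 gamma(2) + c_0
  (E1) gamma(1) = phi_1 gamma(0) + phi_2 gamma(1) + c_1
  (E2) gamma(2) = phi_1 gamma(1) + phi_2 gamma(0)
From (E1): gamma(1) = A gamma(0) + B with
  A = phi_1 / (1 - phi_2) = -0.276 / 0.426 = -0.647887,   B = c_1 / (1 - phi_2) = 0 / 0.426 = 0.
Insert (E2) into (E0): gamma(0) (1 - phi_2^2) = phi_1 (1 + phi_2) gamma(1) + c_0.
  phi_1 (1 + phi_2) = (-0.276)(1.574) = -0.434424,   1 - phi_2^2 = 0.670524.
Replace gamma(1) by A gamma(0) + B and collect gamma(0):
  gamma(0) [0.670524 - (-0.434424)(-0.647887)] = c_0 = 1
  gamma(0) * 0.389066 = 1
  gamma(0) = 1 / 0.389066 = 2.570257.
Therefore gamma(0) = 2.5703 (to 4 decimal places).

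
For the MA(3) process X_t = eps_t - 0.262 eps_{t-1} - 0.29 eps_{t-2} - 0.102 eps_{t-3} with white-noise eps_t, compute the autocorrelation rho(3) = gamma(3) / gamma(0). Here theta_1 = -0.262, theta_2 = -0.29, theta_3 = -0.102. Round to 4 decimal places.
\rho(3) = -0.0877

For an MA(q) process with theta_0 = 1, the autocovariance is
  gamma(k) = sigma^2 * sum_{i=0..q-k} theta_i * theta_{i+k},
and rho(k) = gamma(k) / gamma(0). Sigma^2 cancels.
  numerator   = (1)*(-0.102) = -0.102.
  denominator = (1)^2 + (-0.262)^2 + (-0.29)^2 + (-0.102)^2 = 1.163148.
  rho(3) = -0.102 / 1.163148 = -0.0877.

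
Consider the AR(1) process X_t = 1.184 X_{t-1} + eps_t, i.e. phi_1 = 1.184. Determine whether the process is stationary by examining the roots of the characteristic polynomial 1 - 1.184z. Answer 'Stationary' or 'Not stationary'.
\text{Not stationary}

The AR(p) characteristic polynomial is P(z) = 1 - 1.184z.
Stationarity requires all roots to lie outside the unit circle, i.e. |z| > 1 for every root.
This is linear in z: 1 + (-1.184) z = 0  =>  z = -1/(-1.184) = 0.844595,  |z| = 0.844595.
Moduli of all roots: 0.8446.
All moduli strictly greater than 1? No.
Verdict: Not stationary.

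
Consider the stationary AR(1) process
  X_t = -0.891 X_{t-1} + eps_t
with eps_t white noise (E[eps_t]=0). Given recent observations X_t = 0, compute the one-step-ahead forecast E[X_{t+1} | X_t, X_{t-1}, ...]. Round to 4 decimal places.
E[X_{t+1} \mid \mathcal F_t] = 0.0000

For an AR(p) model X_t = c + sum_i phi_i X_{t-i} + eps_t, the
one-step-ahead conditional mean is
  E[X_{t+1} | X_t, ...] = c + sum_i phi_i X_{t+1-i}.
Substitute known values:
  E[X_{t+1} | ...] = (-0.891) * (0)
                   = 0.0000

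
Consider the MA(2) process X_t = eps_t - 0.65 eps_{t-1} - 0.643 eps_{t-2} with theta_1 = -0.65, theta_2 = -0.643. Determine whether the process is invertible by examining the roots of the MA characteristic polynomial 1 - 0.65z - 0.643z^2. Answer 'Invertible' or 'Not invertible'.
\text{Not invertible}

The MA(q) characteristic polynomial is P(z) = 1 - 0.65z - 0.643z^2.
Invertibility requires all roots to lie outside the unit circle, i.e. |z| > 1 for every root.
Set 1 + (-0.65) z + (-0.643) z^2 = 0, i.e. a z^2 + b z + c = 0 with a = -0.643, b = -0.65, c = 1.
Discriminant D = b^2 - 4ac = (-0.65)^2 - 4*(-0.643)*1 = 0.4225 - (-2.572) = 2.9945.
D >= 0, so the roots are real: z = (-b +/- sqrt(D)) / (2a) = (0.65 +/- 1.730462) / (-1.286).
  z_1 = (0.65 + 1.730462) / (-1.286) = -1.8511,   |z_1| = 1.8511.
  z_2 = (0.65 - 1.730462) / (-1.286) = 0.8402,   |z_2| = 0.8402.
Moduli of all roots: 1.8511, 0.8402.
All moduli strictly greater than 1? No.
Verdict: Not invertible.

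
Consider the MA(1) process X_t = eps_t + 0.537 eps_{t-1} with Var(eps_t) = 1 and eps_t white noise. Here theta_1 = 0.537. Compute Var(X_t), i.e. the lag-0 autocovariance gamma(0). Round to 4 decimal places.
\gamma(0) = 1.2884

For an MA(q) process X_t = eps_t + sum_i theta_i eps_{t-i} with
Var(eps_t) = sigma^2, the variance is
  gamma(0) = sigma^2 * (1 + sum_i theta_i^2).
  sum_i theta_i^2 = (0.537)^2 = 0.288369.
  gamma(0) = 1 * (1 + 0.288369) = 1 * 1.288369 = 1.288369, which rounds to 1.2884.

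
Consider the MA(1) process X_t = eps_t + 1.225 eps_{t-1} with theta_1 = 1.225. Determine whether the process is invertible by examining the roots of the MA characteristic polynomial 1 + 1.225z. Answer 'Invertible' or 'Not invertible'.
\text{Not invertible}

The MA(q) characteristic polynomial is P(z) = 1 + 1.225z.
Invertibility requires all roots to lie outside the unit circle, i.e. |z| > 1 for every root.
This is linear in z: 1 + (1.225) z = 0  =>  z = -1/(1.225) = -0.816327,  |z| = 0.816327.
Moduli of all roots: 0.8163.
All moduli strictly greater than 1? No.
Verdict: Not invertible.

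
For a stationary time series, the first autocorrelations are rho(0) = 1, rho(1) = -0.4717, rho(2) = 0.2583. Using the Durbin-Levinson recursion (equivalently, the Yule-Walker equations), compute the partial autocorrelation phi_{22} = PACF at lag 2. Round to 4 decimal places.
\phi_{22} = 0.0460

The PACF at lag k is phi_{kk}, the last component of the solution
to the Yule-Walker system G_k phi = r_k where
  (G_k)_{ij} = rho(|i - j|), (r_k)_i = rho(i), i,j = 1..k.
Equivalently, Durbin-Levinson gives phi_{kk} iteratively:
  phi_{11} = rho(1)
  phi_{kk} = [rho(k) - sum_{j=1..k-1} phi_{k-1,j} rho(k-j)]
            / [1 - sum_{j=1..k-1} phi_{k-1,j} rho(j)],
  phi_{k,j} = phi_{k-1,j} - phi_{kk} phi_{k-1,k-j},  j = 1..k-1.
Step k = 1:
  phi_11 = rho(1) = -0.4717.
Step k = 2:
  phi_22 = [rho(2) - phi_11 rho(1)] / [1 - phi_11 rho(1)] = [0.2583 - (-0.4717)(-0.4717)] / [1 - (-0.4717)(-0.4717)]
         = 0.03579911 / 0.77749911 = 0.046.
Therefore phi_{22} = 0.0460.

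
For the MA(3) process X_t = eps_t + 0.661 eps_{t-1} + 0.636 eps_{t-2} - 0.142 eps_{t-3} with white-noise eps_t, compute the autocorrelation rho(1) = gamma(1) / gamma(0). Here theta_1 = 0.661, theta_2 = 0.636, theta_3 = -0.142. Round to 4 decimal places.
\rho(1) = 0.5324

For an MA(q) process with theta_0 = 1, the autocovariance is
  gamma(k) = sigma^2 * sum_{i=0..q-k} theta_i * theta_{i+k},
and rho(k) = gamma(k) / gamma(0). Sigma^2 cancels.
  numerator   = (1)*(0.661) + (0.661)*(0.636) + (0.636)*(-0.142) = 0.991084.
  denominator = (1)^2 + (0.661)^2 + (0.636)^2 + (-0.142)^2 = 1.861581.
  rho(1) = 0.991084 / 1.861581 = 0.5324.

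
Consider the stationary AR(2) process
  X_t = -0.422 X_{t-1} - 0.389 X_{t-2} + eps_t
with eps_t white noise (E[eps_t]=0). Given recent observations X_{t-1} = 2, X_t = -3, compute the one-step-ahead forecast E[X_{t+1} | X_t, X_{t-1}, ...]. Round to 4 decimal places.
E[X_{t+1} \mid \mathcal F_t] = 0.4880

For an AR(p) model X_t = c + sum_i phi_i X_{t-i} + eps_t, the
one-step-ahead conditional mean is
  E[X_{t+1} | X_t, ...] = c + sum_i phi_i X_{t+1-i}.
Substitute known values:
  E[X_{t+1} | ...] = (-0.422) * (-3) + (-0.389) * (2)
                   = 0.4880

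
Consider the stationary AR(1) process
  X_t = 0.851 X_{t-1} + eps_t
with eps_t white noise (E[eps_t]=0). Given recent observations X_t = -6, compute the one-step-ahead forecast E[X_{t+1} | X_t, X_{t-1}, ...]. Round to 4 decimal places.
E[X_{t+1} \mid \mathcal F_t] = -5.1060

For an AR(p) model X_t = c + sum_i phi_i X_{t-i} + eps_t, the
one-step-ahead conditional mean is
  E[X_{t+1} | X_t, ...] = c + sum_i phi_i X_{t+1-i}.
Substitute known values:
  E[X_{t+1} | ...] = (0.851) * (-6)
                   = -5.1060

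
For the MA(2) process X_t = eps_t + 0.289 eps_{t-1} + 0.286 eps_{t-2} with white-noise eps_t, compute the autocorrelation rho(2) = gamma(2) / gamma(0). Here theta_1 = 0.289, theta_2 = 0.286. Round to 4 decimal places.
\rho(2) = 0.2454

For an MA(q) process with theta_0 = 1, the autocovariance is
  gamma(k) = sigma^2 * sum_{i=0..q-k} theta_i * theta_{i+k},
and rho(k) = gamma(k) / gamma(0). Sigma^2 cancels.
  numerator   = (1)*(0.286) = 0.286.
  denominator = (1)^2 + (0.289)^2 + (0.286)^2 = 1.165317.
  rho(2) = 0.286 / 1.165317 = 0.2454.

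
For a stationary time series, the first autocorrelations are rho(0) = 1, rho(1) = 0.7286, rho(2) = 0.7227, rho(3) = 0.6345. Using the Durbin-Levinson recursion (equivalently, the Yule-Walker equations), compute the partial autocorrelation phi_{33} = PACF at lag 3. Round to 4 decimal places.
\phi_{33} = 0.0648

The PACF at lag k is phi_{kk}, the last component of the solution
to the Yule-Walker system G_k phi = r_k where
  (G_k)_{ij} = rho(|i - j|), (r_k)_i = rho(i), i,j = 1..k.
Equivalently, Durbin-Levinson gives phi_{kk} iteratively:
  phi_{11} = rho(1)
  phi_{kk} = [rho(k) - sum_{j=1..k-1} phi_{k-1,j} rho(k-j)]
            / [1 - sum_{j=1..k-1} phi_{k-1,j} rho(j)],
  phi_{k,j} = phi_{k-1,j} - phi_{kk} phi_{k-1,k-j},  j = 1..k-1.
Step k = 1:
  phi_11 = rho(1) = 0.7286.
Step k = 2:
  phi_22 = [rho(2) - phi_11 rho(1)] / [1 - phi_11 rho(1)] = [0.7227 - (0.7286)(0.7286)] / [1 - (0.7286)(0.7286)]
         = 0.19184204 / 0.46914204 = 0.408921.
  Update: phi_21 = phi_11 - phi_22 phi_11 = 0.7286 - (0.408921)(0.7286) = 0.43066.
Step k = 3:
  phi_33 = [rho(3) - phi_21 rho(2) - phi_22 rho(1)] / [1 - phi_21 rho(1) - phi_22 rho(2)]
    numerator   = 0.6345 - (0.43066)(0.7227) - (0.408921)(0.7286) = 0.02532206
    denominator = 1 - (0.43066)(0.7286) - (0.408921)(0.7227) = 0.3906938
  phi_33 = 0.02532206 / 0.3906938 = 0.0648.
Therefore phi_{33} = 0.0648.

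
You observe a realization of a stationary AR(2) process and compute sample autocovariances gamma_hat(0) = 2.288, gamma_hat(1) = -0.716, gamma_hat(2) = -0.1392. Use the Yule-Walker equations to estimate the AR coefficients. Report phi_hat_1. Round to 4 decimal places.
\hat\phi_{1} = -0.3680

The Yule-Walker equations for an AR(p) process read, in matrix form,
  Gamma_p phi = r_p,   with   (Gamma_p)_{ij} = gamma(|i - j|),
                       (r_p)_i = gamma(i),   i,j = 1..p.
Substitute the sample gammas (Toeplitz matrix and right-hand side of size 2):
  Gamma_p = [[2.288, -0.716], [-0.716, 2.288]]
  r_p     = [-0.716, -0.1392]
Written out:
  2.288 phi_1 - 0.716 phi_2 = -0.716
  -0.716 phi_1 + 2.288 phi_2 = -0.1392
Solve by Cramer's rule:
  det = gamma(0)^2 - gamma(1)^2 = (2.288)^2 - (-0.716)^2 = 5.234944 - 0.512656 = 4.722288
  phi_hat_1 = [gamma(1) gamma(0) - gamma(1) gamma(2)] / det = [(-0.716)(2.288) - (-0.716)(-0.1392)] / 4.722288 = -1.7378752 / 4.722288 = -0.368
  phi_hat_2 = [gamma(0) gamma(2) - gamma(1)^2] / det = [(2.288)(-0.1392) - (-0.716)^2] / 4.722288 = -0.8311456 / 4.722288 = -0.176
So phi_hat = [-0.3680, -0.1760].
Therefore phi_hat_1 = -0.3680.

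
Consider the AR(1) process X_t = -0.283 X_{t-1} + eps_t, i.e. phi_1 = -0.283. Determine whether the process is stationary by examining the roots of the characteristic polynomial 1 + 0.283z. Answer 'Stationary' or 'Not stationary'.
\text{Stationary}

The AR(p) characteristic polynomial is P(z) = 1 + 0.283z.
Stationarity requires all roots to lie outside the unit circle, i.e. |z| > 1 for every root.
This is linear in z: 1 + (0.283) z = 0  =>  z = -1/(0.283) = -3.533569,  |z| = 3.533569.
Moduli of all roots: 3.5336.
All moduli strictly greater than 1? Yes.
Verdict: Stationary.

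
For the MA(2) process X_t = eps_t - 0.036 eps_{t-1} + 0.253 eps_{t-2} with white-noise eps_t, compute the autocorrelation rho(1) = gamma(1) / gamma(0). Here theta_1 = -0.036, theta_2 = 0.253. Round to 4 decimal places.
\rho(1) = -0.0423

For an MA(q) process with theta_0 = 1, the autocovariance is
  gamma(k) = sigma^2 * sum_{i=0..q-k} theta_i * theta_{i+k},
and rho(k) = gamma(k) / gamma(0). Sigma^2 cancels.
  numerator   = (1)*(-0.036) + (-0.036)*(0.253) = -0.045108.
  denominator = (1)^2 + (-0.036)^2 + (0.253)^2 = 1.065305.
  rho(1) = -0.045108 / 1.065305 = -0.0423.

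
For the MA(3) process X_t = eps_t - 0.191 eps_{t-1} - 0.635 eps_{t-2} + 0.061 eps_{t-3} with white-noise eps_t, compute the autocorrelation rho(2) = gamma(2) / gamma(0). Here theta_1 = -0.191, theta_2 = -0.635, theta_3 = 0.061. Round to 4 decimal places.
\rho(2) = -0.4480

For an MA(q) process with theta_0 = 1, the autocovariance is
  gamma(k) = sigma^2 * sum_{i=0..q-k} theta_i * theta_{i+k},
and rho(k) = gamma(k) / gamma(0). Sigma^2 cancels.
  numerator   = (1)*(-0.635) + (-0.191)*(0.061) = -0.646651.
  denominator = (1)^2 + (-0.191)^2 + (-0.635)^2 + (0.061)^2 = 1.443427.
  rho(2) = -0.646651 / 1.443427 = -0.4480.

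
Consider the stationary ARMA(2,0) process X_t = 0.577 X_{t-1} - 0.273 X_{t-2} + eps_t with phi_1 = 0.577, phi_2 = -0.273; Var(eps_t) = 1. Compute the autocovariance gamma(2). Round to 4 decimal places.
\gamma(2) = -0.0156

Multiply the model equation by X_{t-k} and take expectations. With theta_0 = psi_0 = 1 and psi_j the MA(infinity) weights, this gives
  gamma(k) - sum_i phi_i gamma(k-i) = c_k,
  c_k = sigma^2 * sum_{j=k..q} theta_j psi_{j-k}   (c_k = 0 for k > q),
using gamma(-m) = gamma(m).
Pure AR (q = 0): c_0 = sigma^2 = 1, c_k = 0 for k >= 1.
Equations for k = 0, 1, 2 (AR order 2, c_2 = 0):
  (E0) gamma(0) = phi_1 gamma(1) + phi_2 gamma(2) + c_0
  (E1) gamma(1) = phi_1 gamma(0) + phi_2 gamma(1) + c_1
  (E2) gamma(2) = phi_1 gamma(1) + phi_2 gamma(0)
From (E1): gamma(1) = A gamma(0) + B with
  A = phi_1 / (1 - phi_2) = 0.577 / 1.273 = 0.45326,   B = c_1 / (1 - phi_2) = 0 / 1.273 = 0.
Insert (E2) into (E0): gamma(0) (1 - phi_2^2) = phi_1 (1 + phi_2) gamma(1) + c_0.
  phi_1 (1 + phi_2) = (0.577)(0.727) = 0.419479,   1 - phi_2^2 = 0.925471.
Replace gamma(1) by A gamma(0) + B and collect gamma(0):
  gamma(0) [0.925471 - (0.419479)(0.45326)] = c_0 = 1
  gamma(0) * 0.735338 = 1
  gamma(0) = 1 / 0.735338 = 1.359919.
  gamma(1) = A gamma(0) = (0.45326)(1.359919) = 0.616397.
  gamma(2) = phi_1 gamma(1) + phi_2 gamma(0) = (0.577)(0.616397) + (-0.273)(1.359919) = -0.015597.
Therefore gamma(2) = -0.0156 (to 4 decimal places).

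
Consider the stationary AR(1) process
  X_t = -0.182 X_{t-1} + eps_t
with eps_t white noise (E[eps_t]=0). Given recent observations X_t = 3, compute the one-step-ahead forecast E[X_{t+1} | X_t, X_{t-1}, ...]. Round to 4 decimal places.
E[X_{t+1} \mid \mathcal F_t] = -0.5460

For an AR(p) model X_t = c + sum_i phi_i X_{t-i} + eps_t, the
one-step-ahead conditional mean is
  E[X_{t+1} | X_t, ...] = c + sum_i phi_i X_{t+1-i}.
Substitute known values:
  E[X_{t+1} | ...] = (-0.182) * (3)
                   = -0.5460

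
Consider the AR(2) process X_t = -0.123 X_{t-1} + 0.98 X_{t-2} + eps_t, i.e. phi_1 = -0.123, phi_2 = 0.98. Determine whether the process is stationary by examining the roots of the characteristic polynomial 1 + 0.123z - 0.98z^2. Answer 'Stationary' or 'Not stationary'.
\text{Not stationary}

The AR(p) characteristic polynomial is P(z) = 1 + 0.123z - 0.98z^2.
Stationarity requires all roots to lie outside the unit circle, i.e. |z| > 1 for every root.
Set 1 + (0.123) z + (-0.98) z^2 = 0, i.e. a z^2 + b z + c = 0 with a = -0.98, b = 0.123, c = 1.
Discriminant D = b^2 - 4ac = (0.123)^2 - 4*(-0.98)*1 = 0.015129 - (-3.92) = 3.935129.
D >= 0, so the roots are real: z = (-b +/- sqrt(D)) / (2a) = (-0.123 +/- 1.983716) / (-1.96).
  z_1 = (-0.123 + 1.983716) / (-1.96) = -0.9493,   |z_1| = 0.9493.
  z_2 = (-0.123 - 1.983716) / (-1.96) = 1.0749,   |z_2| = 1.0749.
Moduli of all roots: 0.9493, 1.0749.
All moduli strictly greater than 1? No.
Verdict: Not stationary.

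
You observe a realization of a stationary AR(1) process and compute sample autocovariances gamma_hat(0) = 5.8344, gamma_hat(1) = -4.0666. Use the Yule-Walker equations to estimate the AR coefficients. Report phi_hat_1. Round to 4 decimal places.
\hat\phi_{1} = -0.6970

The Yule-Walker equations for an AR(p) process read, in matrix form,
  Gamma_p phi = r_p,   with   (Gamma_p)_{ij} = gamma(|i - j|),
                       (r_p)_i = gamma(i),   i,j = 1..p.
Substitute the sample gammas (Toeplitz matrix and right-hand side of size 1):
  Gamma_p = [[5.8344]]
  r_p     = [-4.0666]
With p = 1 this is the single equation gamma(0) phi_1 = gamma(1):
  phi_hat_1 = gamma(1) / gamma(0) = -4.0666 / 5.8344 = -0.6970.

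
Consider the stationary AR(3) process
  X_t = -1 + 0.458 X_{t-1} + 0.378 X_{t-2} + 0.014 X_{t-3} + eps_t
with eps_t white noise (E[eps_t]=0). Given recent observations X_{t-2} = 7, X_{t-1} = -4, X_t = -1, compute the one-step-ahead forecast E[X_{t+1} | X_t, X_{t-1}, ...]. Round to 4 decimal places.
E[X_{t+1} \mid \mathcal F_t] = -2.8720

For an AR(p) model X_t = c + sum_i phi_i X_{t-i} + eps_t, the
one-step-ahead conditional mean is
  E[X_{t+1} | X_t, ...] = c + sum_i phi_i X_{t+1-i}.
Substitute known values:
  E[X_{t+1} | ...] = -1 + (0.458) * (-1) + (0.378) * (-4) + (0.014) * (7)
                   = -2.8720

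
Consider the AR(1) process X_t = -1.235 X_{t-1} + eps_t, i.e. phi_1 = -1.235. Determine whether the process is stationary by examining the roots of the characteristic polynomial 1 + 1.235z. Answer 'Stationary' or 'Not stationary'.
\text{Not stationary}

The AR(p) characteristic polynomial is P(z) = 1 + 1.235z.
Stationarity requires all roots to lie outside the unit circle, i.e. |z| > 1 for every root.
This is linear in z: 1 + (1.235) z = 0  =>  z = -1/(1.235) = -0.809717,  |z| = 0.809717.
Moduli of all roots: 0.8097.
All moduli strictly greater than 1? No.
Verdict: Not stationary.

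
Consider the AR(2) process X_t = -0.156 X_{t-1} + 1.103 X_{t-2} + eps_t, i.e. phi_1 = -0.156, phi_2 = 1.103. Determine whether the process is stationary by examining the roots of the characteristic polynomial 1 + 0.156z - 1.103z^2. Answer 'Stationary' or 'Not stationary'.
\text{Not stationary}

The AR(p) characteristic polynomial is P(z) = 1 + 0.156z - 1.103z^2.
Stationarity requires all roots to lie outside the unit circle, i.e. |z| > 1 for every root.
Set 1 + (0.156) z + (-1.103) z^2 = 0, i.e. a z^2 + b z + c = 0 with a = -1.103, b = 0.156, c = 1.
Discriminant D = b^2 - 4ac = (0.156)^2 - 4*(-1.103)*1 = 0.024336 - (-4.412) = 4.436336.
D >= 0, so the roots are real: z = (-b +/- sqrt(D)) / (2a) = (-0.156 +/- 2.106261) / (-2.206).
  z_1 = (-0.156 + 2.106261) / (-2.206) = -0.8841,   |z_1| = 0.8841.
  z_2 = (-0.156 - 2.106261) / (-2.206) = 1.0255,   |z_2| = 1.0255.
Moduli of all roots: 0.8841, 1.0255.
All moduli strictly greater than 1? No.
Verdict: Not stationary.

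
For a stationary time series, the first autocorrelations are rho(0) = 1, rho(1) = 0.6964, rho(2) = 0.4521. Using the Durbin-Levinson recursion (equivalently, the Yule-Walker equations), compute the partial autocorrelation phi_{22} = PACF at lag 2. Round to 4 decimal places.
\phi_{22} = -0.0638

The PACF at lag k is phi_{kk}, the last component of the solution
to the Yule-Walker system G_k phi = r_k where
  (G_k)_{ij} = rho(|i - j|), (r_k)_i = rho(i), i,j = 1..k.
Equivalently, Durbin-Levinson gives phi_{kk} iteratively:
  phi_{11} = rho(1)
  phi_{kk} = [rho(k) - sum_{j=1..k-1} phi_{k-1,j} rho(k-j)]
            / [1 - sum_{j=1..k-1} phi_{k-1,j} rho(j)],
  phi_{k,j} = phi_{k-1,j} - phi_{kk} phi_{k-1,k-j},  j = 1..k-1.
Step k = 1:
  phi_11 = rho(1) = 0.6964.
Step k = 2:
  phi_22 = [rho(2) - phi_11 rho(1)] / [1 - phi_11 rho(1)] = [0.4521 - (0.6964)(0.6964)] / [1 - (0.6964)(0.6964)]
         = -0.03287296 / 0.51502704 = -0.0638.
Therefore phi_{22} = -0.0638.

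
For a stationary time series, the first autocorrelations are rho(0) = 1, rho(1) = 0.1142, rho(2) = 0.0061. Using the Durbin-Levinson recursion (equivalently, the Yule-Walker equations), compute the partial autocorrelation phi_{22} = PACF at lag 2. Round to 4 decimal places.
\phi_{22} = -0.0070

The PACF at lag k is phi_{kk}, the last component of the solution
to the Yule-Walker system G_k phi = r_k where
  (G_k)_{ij} = rho(|i - j|), (r_k)_i = rho(i), i,j = 1..k.
Equivalently, Durbin-Levinson gives phi_{kk} iteratively:
  phi_{11} = rho(1)
  phi_{kk} = [rho(k) - sum_{j=1..k-1} phi_{k-1,j} rho(k-j)]
            / [1 - sum_{j=1..k-1} phi_{k-1,j} rho(j)],
  phi_{k,j} = phi_{k-1,j} - phi_{kk} phi_{k-1,k-j},  j = 1..k-1.
Step k = 1:
  phi_11 = rho(1) = 0.1142.
Step k = 2:
  phi_22 = [rho(2) - phi_11 rho(1)] / [1 - phi_11 rho(1)] = [0.0061 - (0.1142)(0.1142)] / [1 - (0.1142)(0.1142)]
         = -0.00694164 / 0.98695836 = -0.007.
Therefore phi_{22} = -0.0070.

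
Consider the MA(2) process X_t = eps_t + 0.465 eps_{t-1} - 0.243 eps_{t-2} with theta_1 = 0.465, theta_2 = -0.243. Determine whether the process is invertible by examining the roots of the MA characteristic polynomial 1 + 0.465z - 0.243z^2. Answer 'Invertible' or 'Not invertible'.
\text{Invertible}

The MA(q) characteristic polynomial is P(z) = 1 + 0.465z - 0.243z^2.
Invertibility requires all roots to lie outside the unit circle, i.e. |z| > 1 for every root.
Set 1 + (0.465) z + (-0.243) z^2 = 0, i.e. a z^2 + b z + c = 0 with a = -0.243, b = 0.465, c = 1.
Discriminant D = b^2 - 4ac = (0.465)^2 - 4*(-0.243)*1 = 0.216225 - (-0.972) = 1.188225.
D >= 0, so the roots are real: z = (-b +/- sqrt(D)) / (2a) = (-0.465 +/- 1.090057) / (-0.486).
  z_1 = (-0.465 + 1.090057) / (-0.486) = -1.2861,   |z_1| = 1.2861.
  z_2 = (-0.465 - 1.090057) / (-0.486) = 3.1997,   |z_2| = 3.1997.
Moduli of all roots: 1.2861, 3.1997.
All moduli strictly greater than 1? Yes.
Verdict: Invertible.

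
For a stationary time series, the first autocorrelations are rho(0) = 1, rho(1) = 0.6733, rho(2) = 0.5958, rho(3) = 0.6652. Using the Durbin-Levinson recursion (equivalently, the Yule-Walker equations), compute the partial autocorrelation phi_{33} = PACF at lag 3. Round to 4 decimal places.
\phi_{33} = 0.3790

The PACF at lag k is phi_{kk}, the last component of the solution
to the Yule-Walker system G_k phi = r_k where
  (G_k)_{ij} = rho(|i - j|), (r_k)_i = rho(i), i,j = 1..k.
Equivalently, Durbin-Levinson gives phi_{kk} iteratively:
  phi_{11} = rho(1)
  phi_{kk} = [rho(k) - sum_{j=1..k-1} phi_{k-1,j} rho(k-j)]
            / [1 - sum_{j=1..k-1} phi_{k-1,j} rho(j)],
  phi_{k,j} = phi_{k-1,j} - phi_{kk} phi_{k-1,k-j},  j = 1..k-1.
Step k = 1:
  phi_11 = rho(1) = 0.6733.
Step k = 2:
  phi_22 = [rho(2) - phi_11 rho(1)] / [1 - phi_11 rho(1)] = [0.5958 - (0.6733)(0.6733)] / [1 - (0.6733)(0.6733)]
         = 0.14246711 / 0.54666711 = 0.26061.
  Update: phi_21 = phi_11 - phi_22 phi_11 = 0.6733 - (0.26061)(0.6733) = 0.497831.
Step k = 3:
  phi_33 = [rho(3) - phi_21 rho(2) - phi_22 rho(1)] / [1 - phi_21 rho(1) - phi_22 rho(2)]
    numerator   = 0.6652 - (0.497831)(0.5958) - (0.26061)(0.6733) = 0.19312331
    denominator = 1 - (0.497831)(0.6733) - (0.26061)(0.5958) = 0.50953871
  phi_33 = 0.19312331 / 0.50953871 = 0.379.
Therefore phi_{33} = 0.3790.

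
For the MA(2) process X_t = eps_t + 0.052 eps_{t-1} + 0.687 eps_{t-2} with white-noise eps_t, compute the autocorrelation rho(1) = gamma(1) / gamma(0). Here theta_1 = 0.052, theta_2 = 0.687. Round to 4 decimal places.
\rho(1) = 0.0595

For an MA(q) process with theta_0 = 1, the autocovariance is
  gamma(k) = sigma^2 * sum_{i=0..q-k} theta_i * theta_{i+k},
and rho(k) = gamma(k) / gamma(0). Sigma^2 cancels.
  numerator   = (1)*(0.052) + (0.052)*(0.687) = 0.087724.
  denominator = (1)^2 + (0.052)^2 + (0.687)^2 = 1.474673.
  rho(1) = 0.087724 / 1.474673 = 0.0595.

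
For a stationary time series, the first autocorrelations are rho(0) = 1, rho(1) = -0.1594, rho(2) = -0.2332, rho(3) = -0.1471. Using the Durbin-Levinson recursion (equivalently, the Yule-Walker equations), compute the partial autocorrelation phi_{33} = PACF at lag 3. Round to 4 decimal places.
\phi_{33} = -0.2610

The PACF at lag k is phi_{kk}, the last component of the solution
to the Yule-Walker system G_k phi = r_k where
  (G_k)_{ij} = rho(|i - j|), (r_k)_i = rho(i), i,j = 1..k.
Equivalently, Durbin-Levinson gives phi_{kk} iteratively:
  phi_{11} = rho(1)
  phi_{kk} = [rho(k) - sum_{j=1..k-1} phi_{k-1,j} rho(k-j)]
            / [1 - sum_{j=1..k-1} phi_{k-1,j} rho(j)],
  phi_{k,j} = phi_{k-1,j} - phi_{kk} phi_{k-1,k-j},  j = 1..k-1.
Step k = 1:
  phi_11 = rho(1) = -0.1594.
Step k = 2:
  phi_22 = [rho(2) - phi_11 rho(1)] / [1 - phi_11 rho(1)] = [-0.2332 - (-0.1594)(-0.1594)] / [1 - (-0.1594)(-0.1594)]
         = -0.25860836 / 0.97459164 = -0.26535.
  Update: phi_21 = phi_11 - phi_22 phi_11 = -0.1594 - (-0.26535)(-0.1594) = -0.201697.
Step k = 3:
  phi_33 = [rho(3) - phi_21 rho(2) - phi_22 rho(1)] / [1 - phi_21 rho(1) - phi_22 rho(2)]
    numerator   = -0.1471 - (-0.201697)(-0.2332) - (-0.26535)(-0.1594) = -0.23643258
    denominator = 1 - (-0.201697)(-0.1594) - (-0.26535)(-0.2332) = 0.90596979
  phi_33 = -0.23643258 / 0.90596979 = -0.261.
Therefore phi_{33} = -0.2610.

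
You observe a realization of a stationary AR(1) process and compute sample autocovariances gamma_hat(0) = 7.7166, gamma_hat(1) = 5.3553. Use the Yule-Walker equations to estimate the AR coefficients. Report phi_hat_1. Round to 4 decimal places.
\hat\phi_{1} = 0.6940

The Yule-Walker equations for an AR(p) process read, in matrix form,
  Gamma_p phi = r_p,   with   (Gamma_p)_{ij} = gamma(|i - j|),
                       (r_p)_i = gamma(i),   i,j = 1..p.
Substitute the sample gammas (Toeplitz matrix and right-hand side of size 1):
  Gamma_p = [[7.7166]]
  r_p     = [5.3553]
With p = 1 this is the single equation gamma(0) phi_1 = gamma(1):
  phi_hat_1 = gamma(1) / gamma(0) = 5.3553 / 7.7166 = 0.6940.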